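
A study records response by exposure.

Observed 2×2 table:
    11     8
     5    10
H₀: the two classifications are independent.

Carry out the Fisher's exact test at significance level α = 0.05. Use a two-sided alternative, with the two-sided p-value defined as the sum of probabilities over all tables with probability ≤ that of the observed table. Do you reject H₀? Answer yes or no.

reject H₀: no

Margins: r₁=19, r₂=15, c₁=16, c₂=18, n=34
p_obs = C(19,11)·C(15,5)/C(34,16); sum pmf over tables with pmf ≤ p_obs
p-value (two-sided) = 0.18539
At α=0.05: p ≥ α → fail to reject H₀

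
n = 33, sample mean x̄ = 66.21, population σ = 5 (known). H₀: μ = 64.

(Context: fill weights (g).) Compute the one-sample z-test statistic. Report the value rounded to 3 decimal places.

test statistic = 2.539

SE = σ/√n = 5/√33 = 0.8704
z = (x̄−μ₀)/SE = (66.21−64)/0.8704 = 2.5391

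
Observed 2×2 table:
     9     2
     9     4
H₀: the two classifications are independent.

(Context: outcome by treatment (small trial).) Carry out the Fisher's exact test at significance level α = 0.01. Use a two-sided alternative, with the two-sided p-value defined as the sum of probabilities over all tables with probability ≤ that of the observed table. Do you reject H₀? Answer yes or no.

reject H₀: no

Margins: r₁=11, r₂=13, c₁=18, c₂=6, n=24
p_obs = C(11,9)·C(13,9)/C(24,18); sum pmf over tables with pmf ≤ p_obs
p-value (two-sided) = 0.64940
At α=0.01: p ≥ α → fail to reject H₀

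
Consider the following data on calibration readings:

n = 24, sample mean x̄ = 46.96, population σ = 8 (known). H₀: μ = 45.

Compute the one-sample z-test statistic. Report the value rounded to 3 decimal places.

test statistic = 1.200

SE = σ/√n = 8/√24 = 1.6330
z = (x̄−μ₀)/SE = (46.96−45)/1.6330 = 1.2002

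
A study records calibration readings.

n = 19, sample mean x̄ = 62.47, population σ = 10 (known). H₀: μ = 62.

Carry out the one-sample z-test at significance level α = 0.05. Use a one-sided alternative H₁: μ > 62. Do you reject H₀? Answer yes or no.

SE = σ/√n = 10/√19 = 2.2942
z = (x̄−μ₀)/SE = (62.47−62)/2.2942 = 0.2049
p-value (one-sided, H₁ greater) = 0.41884
At α=0.05: p ≥ α → fail to reject H₀

reject H₀: no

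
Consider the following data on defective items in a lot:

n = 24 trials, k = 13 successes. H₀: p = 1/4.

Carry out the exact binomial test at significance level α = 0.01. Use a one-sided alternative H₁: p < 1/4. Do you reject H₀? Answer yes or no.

reject H₀: no

Exact binomial: n=24, k=13, p₀=1/4=0.2500
P(X≤13) from Σ C(n,i)·p₀^i·(1−p₀)^(n−i)
p-value (one-sided, H₁ less) = 0.99948
At α=0.01: p ≥ α → fail to reject H₀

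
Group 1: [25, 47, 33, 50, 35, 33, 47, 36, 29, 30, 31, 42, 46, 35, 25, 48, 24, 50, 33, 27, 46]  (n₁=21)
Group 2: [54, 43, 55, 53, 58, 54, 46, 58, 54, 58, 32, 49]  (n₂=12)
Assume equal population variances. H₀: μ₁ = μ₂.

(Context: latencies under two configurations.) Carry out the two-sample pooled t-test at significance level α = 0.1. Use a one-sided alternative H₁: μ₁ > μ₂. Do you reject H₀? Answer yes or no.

reject H₀: no

x̄₁=36.762, s₁=8.966, n₁=21
x̄₂=51.167, s₂=7.673, n₂=12
s_p² = [20·8.966² + 11·7.673²]/31 = 72.7573
SE = √(s_p²·(1/21+1/12)) = 3.0867
t = (36.762−51.167)/3.0867 = -4.6667
df = 31
p-value (one-sided, H₁ greater) = 0.99997
At α=0.1: p ≥ α → fail to reject H₀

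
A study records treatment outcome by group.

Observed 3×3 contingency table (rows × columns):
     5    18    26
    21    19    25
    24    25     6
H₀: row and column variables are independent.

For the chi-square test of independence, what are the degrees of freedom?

df = (r−1)(c−1) = (3−1)·(3−1) = 4

degrees of freedom = 4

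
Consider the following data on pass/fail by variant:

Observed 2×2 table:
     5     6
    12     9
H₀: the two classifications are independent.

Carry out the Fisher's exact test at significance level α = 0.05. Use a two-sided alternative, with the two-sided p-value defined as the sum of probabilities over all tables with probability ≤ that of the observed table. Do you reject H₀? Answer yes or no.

reject H₀: no

Margins: r₁=11, r₂=21, c₁=17, c₂=15, n=32
p_obs = C(11,5)·C(21,12)/C(32,17); sum pmf over tables with pmf ≤ p_obs
p-value (two-sided) = 0.71195
At α=0.05: p ≥ α → fail to reject H₀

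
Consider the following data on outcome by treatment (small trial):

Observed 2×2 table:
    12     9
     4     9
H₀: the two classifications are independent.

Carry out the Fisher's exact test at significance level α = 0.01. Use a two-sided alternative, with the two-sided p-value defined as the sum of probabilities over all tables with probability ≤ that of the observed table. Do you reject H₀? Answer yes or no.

reject H₀: no

Margins: r₁=21, r₂=13, c₁=16, c₂=18, n=34
p_obs = C(21,12)·C(13,4)/C(34,16); sum pmf over tables with pmf ≤ p_obs
p-value (two-sided) = 0.17173
At α=0.01: p ≥ α → fail to reject H₀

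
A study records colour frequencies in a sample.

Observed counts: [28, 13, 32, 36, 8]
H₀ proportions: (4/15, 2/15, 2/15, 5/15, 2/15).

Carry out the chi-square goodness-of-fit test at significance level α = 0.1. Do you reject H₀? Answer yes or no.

n = 117; E_i = n·p_i = [31.20, 15.60, 15.60, 39.00, 15.60]
χ² = (28−31.20)²/31.20 + (13−15.60)²/15.60 + (32−15.60)²/15.60 + (36−39.00)²/39.00 + (8−15.60)²/15.60 = 21.9359
df = 4
p-value (upper-tail) = 0.00021
At α=0.1: p < α → reject H₀

reject H₀: yes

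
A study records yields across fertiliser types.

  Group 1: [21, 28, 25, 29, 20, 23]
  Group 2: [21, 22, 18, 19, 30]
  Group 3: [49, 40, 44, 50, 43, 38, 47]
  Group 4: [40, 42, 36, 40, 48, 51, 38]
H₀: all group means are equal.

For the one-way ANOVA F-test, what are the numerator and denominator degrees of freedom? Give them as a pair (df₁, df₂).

k = 4 groups, N = 25 total
df = (k−1, N−k) = (4−1, 25−4) = (3, 21)

degrees of freedom = [3, 21]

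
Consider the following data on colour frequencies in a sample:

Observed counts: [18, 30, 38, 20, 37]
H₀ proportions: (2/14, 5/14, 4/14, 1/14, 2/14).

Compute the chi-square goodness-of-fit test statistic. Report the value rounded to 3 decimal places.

test statistic = 32.000

n = 143; E_i = n·p_i = [20.43, 51.07, 40.86, 10.21, 20.43]
χ² = (18−20.43)²/20.43 + (30−51.07)²/51.07 + (38−40.86)²/40.86 + (20−10.21)²/10.21 + (37−20.43)²/20.43 = 32.0000
df = 4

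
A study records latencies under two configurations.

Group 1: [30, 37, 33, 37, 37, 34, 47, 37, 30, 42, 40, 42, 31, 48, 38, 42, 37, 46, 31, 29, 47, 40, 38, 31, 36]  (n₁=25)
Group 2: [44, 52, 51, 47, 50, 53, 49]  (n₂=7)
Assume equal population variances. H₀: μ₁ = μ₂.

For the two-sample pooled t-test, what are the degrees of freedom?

degrees of freedom = 30

df = n₁ + n₂ − 2 = 25 + 7 − 2 = 30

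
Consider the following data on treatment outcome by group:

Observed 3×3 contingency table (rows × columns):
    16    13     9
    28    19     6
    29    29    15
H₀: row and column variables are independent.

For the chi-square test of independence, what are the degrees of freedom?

df = (r−1)(c−1) = (3−1)·(3−1) = 4

degrees of freedom = 4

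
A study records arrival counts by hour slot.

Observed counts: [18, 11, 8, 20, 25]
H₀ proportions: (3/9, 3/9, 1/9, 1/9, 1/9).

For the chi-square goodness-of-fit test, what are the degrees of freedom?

df = k − 1 = 5 − 1 = 4

degrees of freedom = 4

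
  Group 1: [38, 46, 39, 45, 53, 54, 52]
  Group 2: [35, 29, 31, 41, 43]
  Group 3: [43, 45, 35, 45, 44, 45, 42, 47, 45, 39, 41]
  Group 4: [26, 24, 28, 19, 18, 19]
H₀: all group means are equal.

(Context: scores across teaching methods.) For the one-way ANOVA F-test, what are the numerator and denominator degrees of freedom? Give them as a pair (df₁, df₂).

k = 4 groups, N = 29 total
df = (k−1, N−k) = (4−1, 29−4) = (3, 25)

degrees of freedom = [3, 25]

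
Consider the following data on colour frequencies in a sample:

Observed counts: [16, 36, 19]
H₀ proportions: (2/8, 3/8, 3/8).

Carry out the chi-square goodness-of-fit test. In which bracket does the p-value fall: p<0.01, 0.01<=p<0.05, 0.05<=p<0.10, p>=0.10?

n = 71; E_i = n·p_i = [17.75, 26.62, 26.62]
χ² = (16−17.75)²/17.75 + (36−26.62)²/26.62 + (19−26.62)²/26.62 = 5.6573
df = 2
p-value (upper-tail) = 0.05909
→ bracket: 0.05<=p<0.10

p-value bracket: 0.05<=p<0.10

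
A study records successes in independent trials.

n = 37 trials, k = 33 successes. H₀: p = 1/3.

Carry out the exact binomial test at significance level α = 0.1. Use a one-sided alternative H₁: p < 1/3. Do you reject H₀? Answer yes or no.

Exact binomial: n=37, k=33, p₀=1/3=0.3333
P(X≤33) from Σ C(n,i)·p₀^i·(1−p₀)^(n−i)
p-value (one-sided, H₁ less) = 1.00000
At α=0.1: p ≥ α → fail to reject H₀

reject H₀: no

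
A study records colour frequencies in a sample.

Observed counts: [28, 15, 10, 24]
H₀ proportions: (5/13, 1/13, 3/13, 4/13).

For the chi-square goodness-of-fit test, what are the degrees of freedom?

df = k − 1 = 4 − 1 = 3

degrees of freedom = 3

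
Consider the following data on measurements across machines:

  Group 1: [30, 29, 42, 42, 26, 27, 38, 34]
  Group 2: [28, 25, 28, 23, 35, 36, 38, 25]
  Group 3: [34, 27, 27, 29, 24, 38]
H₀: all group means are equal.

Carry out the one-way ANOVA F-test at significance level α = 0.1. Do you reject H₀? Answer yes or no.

Group means [33.50, 29.75, 29.83], grand mean 31.136
SSB = Σnᵢ(x̄ᵢ−x̄)² = 70.258; SSW = ΣΣ(x−x̄ᵢ)² = 662.333
MSB = 70.258/2 = 35.1288; MSW = 662.333/19 = 34.8596
F = MSB/MSW = 1.0077
df = (2, 19)
p-value (upper-tail) = 0.38375
At α=0.1: p ≥ α → fail to reject H₀

reject H₀: no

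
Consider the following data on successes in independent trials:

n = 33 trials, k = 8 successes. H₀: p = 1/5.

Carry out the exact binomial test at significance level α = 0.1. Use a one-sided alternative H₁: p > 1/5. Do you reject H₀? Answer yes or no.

Exact binomial: n=33, k=8, p₀=1/5=0.2000
P(X≥8) from Σ C(n,i)·p₀^i·(1−p₀)^(n−i)
p-value (one-sided, H₁ greater) = 0.33432
At α=0.1: p ≥ α → fail to reject H₀

reject H₀: no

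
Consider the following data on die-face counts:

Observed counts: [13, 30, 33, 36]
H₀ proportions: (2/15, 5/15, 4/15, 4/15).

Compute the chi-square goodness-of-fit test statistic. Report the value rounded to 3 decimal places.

n = 112; E_i = n·p_i = [14.93, 37.33, 29.87, 29.87]
χ² = (13−14.93)²/14.93 + (30−37.33)²/37.33 + (33−29.87)²/29.87 + (36−29.87)²/29.87 = 3.2790
df = 3

test statistic = 3.279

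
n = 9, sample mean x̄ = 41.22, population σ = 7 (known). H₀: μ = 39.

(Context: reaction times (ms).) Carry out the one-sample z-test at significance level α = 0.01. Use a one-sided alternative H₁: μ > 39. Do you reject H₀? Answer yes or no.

SE = σ/√n = 7/√9 = 2.3333
z = (x̄−μ₀)/SE = (41.22−39)/2.3333 = 0.9514
p-value (one-sided, H₁ greater) = 0.17069
At α=0.01: p ≥ α → fail to reject H₀

reject H₀: no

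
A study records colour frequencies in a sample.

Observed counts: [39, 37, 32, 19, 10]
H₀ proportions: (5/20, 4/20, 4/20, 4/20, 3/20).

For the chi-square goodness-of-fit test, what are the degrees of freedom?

degrees of freedom = 4

df = k − 1 = 5 − 1 = 4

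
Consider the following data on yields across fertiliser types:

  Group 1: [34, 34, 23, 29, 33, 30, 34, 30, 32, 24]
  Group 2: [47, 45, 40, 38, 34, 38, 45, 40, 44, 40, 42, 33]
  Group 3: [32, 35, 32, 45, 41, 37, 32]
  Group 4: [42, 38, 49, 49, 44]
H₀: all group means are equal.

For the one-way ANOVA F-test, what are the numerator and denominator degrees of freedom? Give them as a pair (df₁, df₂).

k = 4 groups, N = 34 total
df = (k−1, N−k) = (4−1, 34−4) = (3, 30)

degrees of freedom = [3, 30]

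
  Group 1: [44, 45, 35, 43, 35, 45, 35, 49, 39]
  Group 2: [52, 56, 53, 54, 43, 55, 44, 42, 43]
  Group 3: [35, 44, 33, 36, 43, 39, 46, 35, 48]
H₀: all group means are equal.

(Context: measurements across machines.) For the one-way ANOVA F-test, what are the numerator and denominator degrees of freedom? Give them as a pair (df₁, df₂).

degrees of freedom = [2, 24]

k = 3 groups, N = 27 total
df = (k−1, N−k) = (3−1, 27−3) = (2, 24)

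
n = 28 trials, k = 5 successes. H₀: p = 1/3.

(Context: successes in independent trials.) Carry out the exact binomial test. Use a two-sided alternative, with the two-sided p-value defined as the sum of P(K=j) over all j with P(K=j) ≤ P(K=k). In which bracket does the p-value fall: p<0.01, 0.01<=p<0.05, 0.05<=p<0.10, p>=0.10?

p-value bracket: p>=0.10

Exact binomial: n=28, k=5, p₀=1/3=0.3333
P(X=j) = C(n,j)·p₀^j·(1−p₀)^(n−j); p = Σ P(X=j) over j with P(X=j) ≤ P(X=5)
p-value (two-sided) = 0.10744
→ bracket: p>=0.10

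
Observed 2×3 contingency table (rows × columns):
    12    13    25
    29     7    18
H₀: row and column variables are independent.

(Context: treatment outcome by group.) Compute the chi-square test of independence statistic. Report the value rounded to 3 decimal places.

test statistic = 9.849

Row totals [50, 54], col totals [41, 20, 43], n=104
χ² = (12−19.71)²/19.71 + (13−9.62)²/9.62 + (25−20.67)²/20.67 + (29−21.29)²/21.29 + (7−10.38)²/10.38 + (18−22.33)²/22.33 = 9.8490
df = 2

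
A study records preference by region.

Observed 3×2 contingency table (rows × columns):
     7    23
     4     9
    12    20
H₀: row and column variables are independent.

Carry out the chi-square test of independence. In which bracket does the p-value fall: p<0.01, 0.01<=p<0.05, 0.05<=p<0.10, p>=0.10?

Row totals [30, 13, 32], col totals [23, 52], n=75
χ² = (7−9.20)²/9.20 + (23−20.80)²/20.80 + (4−3.99)²/3.99 + (9−9.01)²/9.01 + (12−9.81)²/9.81 + (20−22.19)²/22.19 = 1.4616
df = 2
p-value (upper-tail) = 0.48152
→ bracket: p>=0.10

p-value bracket: p>=0.10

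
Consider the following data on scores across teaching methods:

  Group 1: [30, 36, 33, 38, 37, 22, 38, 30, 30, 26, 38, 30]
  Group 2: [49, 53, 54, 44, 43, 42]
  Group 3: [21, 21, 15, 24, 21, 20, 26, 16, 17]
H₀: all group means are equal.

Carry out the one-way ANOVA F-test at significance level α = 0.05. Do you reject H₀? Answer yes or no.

Group means [32.33, 47.50, 20.11], grand mean 31.630
SSB = Σnᵢ(x̄ᵢ−x̄)² = 2711.241; SSW = ΣΣ(x−x̄ᵢ)² = 543.056
MSB = 2711.241/2 = 1355.6204; MSW = 543.056/24 = 22.6273
F = MSB/MSW = 59.9108
df = (2, 24)
p-value (upper-tail) = 0.00000
At α=0.05: p < α → reject H₀

reject H₀: yes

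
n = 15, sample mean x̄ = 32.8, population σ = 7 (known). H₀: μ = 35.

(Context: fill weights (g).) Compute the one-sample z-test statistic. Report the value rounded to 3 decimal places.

SE = σ/√n = 7/√15 = 1.8074
z = (x̄−μ₀)/SE = (32.8−35)/1.8074 = -1.2172

test statistic = -1.217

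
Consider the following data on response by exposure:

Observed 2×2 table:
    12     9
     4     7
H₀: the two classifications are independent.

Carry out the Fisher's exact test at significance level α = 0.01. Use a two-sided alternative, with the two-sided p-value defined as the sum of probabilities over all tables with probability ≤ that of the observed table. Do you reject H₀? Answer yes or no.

reject H₀: no

Margins: r₁=21, r₂=11, c₁=16, c₂=16, n=32
p_obs = C(21,12)·C(11,4)/C(32,16); sum pmf over tables with pmf ≤ p_obs
p-value (two-sided) = 0.45779
At α=0.01: p ≥ α → fail to reject H₀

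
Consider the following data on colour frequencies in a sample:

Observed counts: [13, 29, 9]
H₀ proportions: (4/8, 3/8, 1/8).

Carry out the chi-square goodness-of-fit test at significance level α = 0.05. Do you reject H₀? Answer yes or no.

n = 51; E_i = n·p_i = [25.50, 19.12, 6.38]
χ² = (13−25.50)²/25.50 + (29−19.12)²/19.12 + (9−6.38)²/6.38 = 12.3072
df = 2
p-value (upper-tail) = 0.00213
At α=0.05: p < α → reject H₀

reject H₀: yes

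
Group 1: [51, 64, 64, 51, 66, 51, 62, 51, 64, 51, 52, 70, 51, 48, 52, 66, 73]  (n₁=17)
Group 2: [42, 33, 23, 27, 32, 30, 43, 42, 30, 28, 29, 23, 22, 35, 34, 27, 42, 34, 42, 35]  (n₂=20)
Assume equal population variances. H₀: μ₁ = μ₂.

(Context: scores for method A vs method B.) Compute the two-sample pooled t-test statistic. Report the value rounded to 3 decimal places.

test statistic = 10.263

x̄₁=58.059, s₁=8.242, n₁=17
x̄₂=32.650, s₂=6.823, n₂=20
s_p² = [16·8.242² + 19·6.823²]/35 = 56.3283
SE = √(s_p²·(1/17+1/20)) = 2.4759
t = (58.059−32.650)/2.4759 = 10.2627
df = 35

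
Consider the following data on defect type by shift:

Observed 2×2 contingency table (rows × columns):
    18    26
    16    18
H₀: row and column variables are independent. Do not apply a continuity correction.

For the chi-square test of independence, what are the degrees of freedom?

df = (r−1)(c−1) = (2−1)·(2−1) = 1

degrees of freedom = 1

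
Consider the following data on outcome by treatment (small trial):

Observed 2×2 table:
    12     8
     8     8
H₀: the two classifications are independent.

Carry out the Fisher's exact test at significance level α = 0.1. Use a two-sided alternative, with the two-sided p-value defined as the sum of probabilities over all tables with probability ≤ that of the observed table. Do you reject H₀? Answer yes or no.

reject H₀: no

Margins: r₁=20, r₂=16, c₁=20, c₂=16, n=36
p_obs = C(20,12)·C(16,8)/C(36,20); sum pmf over tables with pmf ≤ p_obs
p-value (two-sided) = 0.73707
At α=0.1: p ≥ α → fail to reject H₀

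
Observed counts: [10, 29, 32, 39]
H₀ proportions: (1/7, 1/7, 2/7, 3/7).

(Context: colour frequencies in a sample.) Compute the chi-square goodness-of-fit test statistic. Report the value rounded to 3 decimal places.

n = 110; E_i = n·p_i = [15.71, 15.71, 31.43, 47.14]
χ² = (10−15.71)²/15.71 + (29−15.71)²/15.71 + (32−31.43)²/31.43 + (39−47.14)²/47.14 = 14.7273
df = 3

test statistic = 14.727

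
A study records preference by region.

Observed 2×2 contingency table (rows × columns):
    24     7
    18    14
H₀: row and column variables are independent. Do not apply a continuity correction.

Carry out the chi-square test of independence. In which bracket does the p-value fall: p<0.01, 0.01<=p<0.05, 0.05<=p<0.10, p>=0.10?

p-value bracket: 0.05<=p<0.10

Row totals [31, 32], col totals [42, 21], n=63
χ² = (24−20.67)²/20.67 + (7−10.33)²/10.33 + (18−21.33)²/21.33 + (14−10.67)²/10.67 = 3.1754
df = 1
p-value (upper-tail) = 0.07475
→ bracket: 0.05<=p<0.10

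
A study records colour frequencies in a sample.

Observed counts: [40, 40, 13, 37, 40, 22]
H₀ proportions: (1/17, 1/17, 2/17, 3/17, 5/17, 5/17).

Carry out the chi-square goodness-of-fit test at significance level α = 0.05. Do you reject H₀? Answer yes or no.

n = 192; E_i = n·p_i = [11.29, 11.29, 22.59, 33.88, 56.47, 56.47]
χ² = (40−11.29)²/11.29 + (40−11.29)²/11.29 + (13−22.59)²/22.59 + (37−33.88)²/33.88 + (40−56.47)²/56.47 + (22−56.47)²/56.47 = 176.1238
df = 5
p-value (upper-tail) = 0.00000
At α=0.05: p < α → reject H₀

reject H₀: yes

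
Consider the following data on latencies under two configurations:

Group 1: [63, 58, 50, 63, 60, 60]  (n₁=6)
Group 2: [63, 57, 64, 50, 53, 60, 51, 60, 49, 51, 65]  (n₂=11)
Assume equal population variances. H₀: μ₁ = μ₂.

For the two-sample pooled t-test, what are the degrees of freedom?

df = n₁ + n₂ − 2 = 6 + 11 − 2 = 15

degrees of freedom = 15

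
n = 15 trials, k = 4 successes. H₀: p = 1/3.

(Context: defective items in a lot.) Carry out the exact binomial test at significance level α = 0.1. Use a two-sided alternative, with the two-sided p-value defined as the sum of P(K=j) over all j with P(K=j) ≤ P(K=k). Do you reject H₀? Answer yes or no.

Exact binomial: n=15, k=4, p₀=1/3=0.3333
P(X=j) = C(n,j)·p₀^j·(1−p₀)^(n−j); p = Σ P(X=j) over j with P(X=j) ≤ P(X=4)
p-value (two-sided) = 0.78569
At α=0.1: p ≥ α → fail to reject H₀

reject H₀: no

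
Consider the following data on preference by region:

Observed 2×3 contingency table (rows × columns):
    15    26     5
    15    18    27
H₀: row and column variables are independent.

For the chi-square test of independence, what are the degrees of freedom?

df = (r−1)(c−1) = (2−1)·(3−1) = 2

degrees of freedom = 2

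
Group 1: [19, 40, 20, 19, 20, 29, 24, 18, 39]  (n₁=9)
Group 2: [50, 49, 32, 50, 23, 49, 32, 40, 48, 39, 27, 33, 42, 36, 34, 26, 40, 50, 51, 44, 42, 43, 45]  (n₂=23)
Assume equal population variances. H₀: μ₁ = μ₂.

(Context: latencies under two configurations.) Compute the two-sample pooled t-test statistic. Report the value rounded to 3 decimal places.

test statistic = -4.425

x̄₁=25.333, s₁=8.718, n₁=9
x̄₂=40.217, s₂=8.496, n₂=23
s_p² = [8·8.718² + 22·8.496²]/30 = 73.1971
SE = √(s_p²·(1/9+1/23)) = 3.3639
t = (25.333−40.217)/3.3639 = -4.4247
df = 30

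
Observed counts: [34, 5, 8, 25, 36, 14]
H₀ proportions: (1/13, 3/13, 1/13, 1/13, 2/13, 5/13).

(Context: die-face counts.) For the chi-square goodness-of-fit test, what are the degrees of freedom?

df = k − 1 = 6 − 1 = 5

degrees of freedom = 5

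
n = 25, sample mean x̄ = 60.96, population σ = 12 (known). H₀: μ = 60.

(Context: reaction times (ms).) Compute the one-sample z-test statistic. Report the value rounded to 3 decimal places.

SE = σ/√n = 12/√25 = 2.4000
z = (x̄−μ₀)/SE = (60.96−60)/2.4000 = 0.4000

test statistic = 0.400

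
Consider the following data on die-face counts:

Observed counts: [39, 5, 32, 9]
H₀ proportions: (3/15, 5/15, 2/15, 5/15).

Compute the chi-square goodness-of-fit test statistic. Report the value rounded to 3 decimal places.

n = 85; E_i = n·p_i = [17.00, 28.33, 11.33, 28.33]
χ² = (39−17.00)²/17.00 + (5−28.33)²/28.33 + (32−11.33)²/11.33 + (9−28.33)²/28.33 = 98.5647
df = 3

test statistic = 98.565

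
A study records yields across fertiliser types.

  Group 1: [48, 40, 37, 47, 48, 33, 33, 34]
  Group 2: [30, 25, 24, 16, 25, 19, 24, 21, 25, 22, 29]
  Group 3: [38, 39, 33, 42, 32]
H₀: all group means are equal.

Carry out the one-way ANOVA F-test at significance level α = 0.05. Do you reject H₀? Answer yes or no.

reject H₀: yes

Group means [40.00, 23.64, 36.80], grand mean 31.833
SSB = Σnᵢ(x̄ᵢ−x̄)² = 1395.988; SSW = ΣΣ(x−x̄ᵢ)² = 555.345
MSB = 1395.988/2 = 697.9939; MSW = 555.345/21 = 26.4450
F = MSB/MSW = 26.3942
df = (2, 21)
p-value (upper-tail) = 0.00000
At α=0.05: p < α → reject H₀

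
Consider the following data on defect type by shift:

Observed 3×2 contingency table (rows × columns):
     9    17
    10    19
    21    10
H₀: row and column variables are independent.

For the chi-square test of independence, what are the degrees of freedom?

degrees of freedom = 2

df = (r−1)(c−1) = (3−1)·(2−1) = 2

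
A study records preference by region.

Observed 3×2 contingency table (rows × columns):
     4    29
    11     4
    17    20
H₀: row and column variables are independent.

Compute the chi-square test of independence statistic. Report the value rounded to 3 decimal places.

test statistic = 18.383

Row totals [33, 15, 37], col totals [32, 53], n=85
χ² = (4−12.42)²/12.42 + (29−20.58)²/20.58 + (11−5.65)²/5.65 + (4−9.35)²/9.35 + (17−13.93)²/13.93 + (20−23.07)²/23.07 = 18.3831
df = 2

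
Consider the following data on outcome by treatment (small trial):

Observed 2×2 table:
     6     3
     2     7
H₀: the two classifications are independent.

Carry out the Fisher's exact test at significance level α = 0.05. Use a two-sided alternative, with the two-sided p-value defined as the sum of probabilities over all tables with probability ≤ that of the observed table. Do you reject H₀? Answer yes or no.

Margins: r₁=9, r₂=9, c₁=8, c₂=10, n=18
p_obs = C(9,6)·C(9,2)/C(18,8); sum pmf over tables with pmf ≤ p_obs
p-value (two-sided) = 0.15343
At α=0.05: p ≥ α → fail to reject H₀

reject H₀: no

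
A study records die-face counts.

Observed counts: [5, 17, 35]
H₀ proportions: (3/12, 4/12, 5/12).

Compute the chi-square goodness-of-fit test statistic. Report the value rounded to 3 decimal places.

n = 57; E_i = n·p_i = [14.25, 19.00, 23.75]
χ² = (5−14.25)²/14.25 + (17−19.00)²/19.00 + (35−23.75)²/23.75 = 11.5439
df = 2

test statistic = 11.544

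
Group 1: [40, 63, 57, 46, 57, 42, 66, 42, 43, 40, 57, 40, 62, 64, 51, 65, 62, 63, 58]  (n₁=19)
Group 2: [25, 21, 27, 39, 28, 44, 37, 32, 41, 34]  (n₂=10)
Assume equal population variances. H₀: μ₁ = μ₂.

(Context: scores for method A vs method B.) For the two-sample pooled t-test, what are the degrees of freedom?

df = n₁ + n₂ − 2 = 19 + 10 − 2 = 27

degrees of freedom = 27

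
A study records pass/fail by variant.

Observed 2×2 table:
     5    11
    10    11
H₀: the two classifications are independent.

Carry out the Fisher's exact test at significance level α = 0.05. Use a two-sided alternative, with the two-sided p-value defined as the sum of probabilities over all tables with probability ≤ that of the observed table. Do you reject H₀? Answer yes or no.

Margins: r₁=16, r₂=21, c₁=15, c₂=22, n=37
p_obs = C(16,5)·C(21,10)/C(37,15); sum pmf over tables with pmf ≤ p_obs
p-value (two-sided) = 0.50004
At α=0.05: p ≥ α → fail to reject H₀

reject H₀: no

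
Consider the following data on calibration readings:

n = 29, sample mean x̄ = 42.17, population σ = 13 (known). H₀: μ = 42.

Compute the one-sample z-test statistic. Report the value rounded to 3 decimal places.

test statistic = 0.070

SE = σ/√n = 13/√29 = 2.4140
z = (x̄−μ₀)/SE = (42.17−42)/2.4140 = 0.0704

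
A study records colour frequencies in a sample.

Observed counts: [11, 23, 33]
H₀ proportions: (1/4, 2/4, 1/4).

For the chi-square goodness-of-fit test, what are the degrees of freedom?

degrees of freedom = 2

df = k − 1 = 3 − 1 = 2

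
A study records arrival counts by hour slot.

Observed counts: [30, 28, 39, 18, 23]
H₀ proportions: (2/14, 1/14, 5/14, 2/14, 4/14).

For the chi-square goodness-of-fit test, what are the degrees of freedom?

df = k − 1 = 5 − 1 = 4

degrees of freedom = 4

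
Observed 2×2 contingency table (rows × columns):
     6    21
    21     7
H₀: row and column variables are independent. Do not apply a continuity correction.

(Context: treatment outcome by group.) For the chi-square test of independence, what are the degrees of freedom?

df = (r−1)(c−1) = (2−1)·(2−1) = 1

degrees of freedom = 1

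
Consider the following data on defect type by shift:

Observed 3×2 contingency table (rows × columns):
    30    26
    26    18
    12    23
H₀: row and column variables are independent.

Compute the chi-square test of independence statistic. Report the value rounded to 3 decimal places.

Row totals [56, 44, 35], col totals [68, 67], n=135
χ² = (30−28.21)²/28.21 + (26−27.79)²/27.79 + (26−22.16)²/22.16 + (18−21.84)²/21.84 + (12−17.63)²/17.63 + (23−17.37)²/17.37 = 5.1903
df = 2

test statistic = 5.190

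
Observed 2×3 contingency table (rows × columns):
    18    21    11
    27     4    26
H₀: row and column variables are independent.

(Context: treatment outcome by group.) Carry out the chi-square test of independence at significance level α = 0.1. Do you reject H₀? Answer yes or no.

Row totals [50, 57], col totals [45, 25, 37], n=107
χ² = (18−21.03)²/21.03 + (21−11.68)²/11.68 + (11−17.29)²/17.29 + (27−23.97)²/23.97 + (4−13.32)²/13.32 + (26−19.71)²/19.71 = 19.0647
df = 2
p-value (upper-tail) = 0.00007
At α=0.1: p < α → reject H₀

reject H₀: yes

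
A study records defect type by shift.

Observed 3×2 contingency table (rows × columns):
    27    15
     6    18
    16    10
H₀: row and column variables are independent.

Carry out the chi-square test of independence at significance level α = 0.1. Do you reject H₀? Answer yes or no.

Row totals [42, 24, 26], col totals [49, 43], n=92
χ² = (27−22.37)²/22.37 + (15−19.63)²/19.63 + (6−12.78)²/12.78 + (18−11.22)²/11.22 + (16−13.85)²/13.85 + (10−12.15)²/12.15 = 10.4664
df = 2
p-value (upper-tail) = 0.00534
At α=0.1: p < α → reject H₀

reject H₀: yes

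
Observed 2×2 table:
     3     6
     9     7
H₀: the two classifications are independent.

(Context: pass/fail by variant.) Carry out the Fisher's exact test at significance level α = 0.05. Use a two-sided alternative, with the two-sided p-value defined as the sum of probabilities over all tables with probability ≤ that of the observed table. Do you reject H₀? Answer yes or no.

reject H₀: no

Margins: r₁=9, r₂=16, c₁=12, c₂=13, n=25
p_obs = C(9,3)·C(16,9)/C(25,12); sum pmf over tables with pmf ≤ p_obs
p-value (two-sided) = 0.41098
At α=0.05: p ≥ α → fail to reject H₀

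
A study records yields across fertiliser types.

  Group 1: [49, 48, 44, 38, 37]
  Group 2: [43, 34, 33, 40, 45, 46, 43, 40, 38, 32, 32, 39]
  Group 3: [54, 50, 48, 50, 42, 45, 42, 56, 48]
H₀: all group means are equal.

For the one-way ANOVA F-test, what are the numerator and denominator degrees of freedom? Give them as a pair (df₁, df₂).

k = 3 groups, N = 26 total
df = (k−1, N−k) = (3−1, 26−3) = (2, 23)

degrees of freedom = [2, 23]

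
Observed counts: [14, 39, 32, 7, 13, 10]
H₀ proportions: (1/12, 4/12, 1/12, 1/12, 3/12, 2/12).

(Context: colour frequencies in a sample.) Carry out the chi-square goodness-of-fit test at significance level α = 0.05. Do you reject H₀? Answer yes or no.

n = 115; E_i = n·p_i = [9.58, 38.33, 9.58, 9.58, 28.75, 19.17]
χ² = (14−9.58)²/9.58 + (39−38.33)²/38.33 + (32−9.58)²/9.58 + (7−9.58)²/9.58 + (13−28.75)²/28.75 + (10−19.17)²/19.17 = 68.1913
df = 5
p-value (upper-tail) = 0.00000
At α=0.05: p < α → reject H₀

reject H₀: yes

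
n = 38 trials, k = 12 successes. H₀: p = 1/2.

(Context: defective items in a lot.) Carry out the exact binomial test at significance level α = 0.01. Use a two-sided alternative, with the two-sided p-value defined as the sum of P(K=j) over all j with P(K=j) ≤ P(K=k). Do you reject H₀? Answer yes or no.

Exact binomial: n=38, k=12, p₀=1/2=0.5000
P(X=j) = C(n,j)·p₀^j·(1−p₀)^(n−j); p = Σ P(X=j) over j with P(X=j) ≤ P(X=12)
p-value (two-sided) = 0.03355
At α=0.01: p ≥ α → fail to reject H₀

reject H₀: no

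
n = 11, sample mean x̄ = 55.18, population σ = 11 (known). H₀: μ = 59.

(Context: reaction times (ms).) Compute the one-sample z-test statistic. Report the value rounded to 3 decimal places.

test statistic = -1.152

SE = σ/√n = 11/√11 = 3.3166
z = (x̄−μ₀)/SE = (55.18−59)/3.3166 = -1.1518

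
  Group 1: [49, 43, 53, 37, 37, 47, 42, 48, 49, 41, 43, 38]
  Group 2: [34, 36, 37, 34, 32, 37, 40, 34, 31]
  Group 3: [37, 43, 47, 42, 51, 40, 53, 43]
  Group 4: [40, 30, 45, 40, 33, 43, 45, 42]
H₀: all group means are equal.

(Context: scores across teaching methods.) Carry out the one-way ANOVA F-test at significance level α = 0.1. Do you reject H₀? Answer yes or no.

Group means [43.92, 35.00, 44.50, 39.75], grand mean 40.973
SSB = Σnᵢ(x̄ᵢ−x̄)² = 536.556; SSW = ΣΣ(x−x̄ᵢ)² = 786.417
MSB = 536.556/3 = 178.8521; MSW = 786.417/33 = 23.8308
F = MSB/MSW = 7.5051
df = (3, 33)
p-value (upper-tail) = 0.00058
At α=0.1: p < α → reject H₀

reject H₀: yes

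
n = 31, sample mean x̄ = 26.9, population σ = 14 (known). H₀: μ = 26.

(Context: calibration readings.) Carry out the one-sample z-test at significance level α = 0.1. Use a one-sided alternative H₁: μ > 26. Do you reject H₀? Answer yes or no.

SE = σ/√n = 14/√31 = 2.5145
z = (x̄−μ₀)/SE = (26.9−26)/2.5145 = 0.3579
p-value (one-sided, H₁ greater) = 0.36020
At α=0.1: p ≥ α → fail to reject H₀

reject H₀: no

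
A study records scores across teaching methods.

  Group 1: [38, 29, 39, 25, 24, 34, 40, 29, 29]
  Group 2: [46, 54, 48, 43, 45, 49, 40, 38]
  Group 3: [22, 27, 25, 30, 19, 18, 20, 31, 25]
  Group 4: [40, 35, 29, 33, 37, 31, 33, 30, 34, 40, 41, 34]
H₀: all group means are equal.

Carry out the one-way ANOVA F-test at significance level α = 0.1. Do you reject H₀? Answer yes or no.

reject H₀: yes

Group means [31.89, 45.38, 24.11, 34.75], grand mean 33.789
SSB = Σnᵢ(x̄ᵢ−x̄)² = 1960.413; SSW = ΣΣ(x−x̄ᵢ)² = 829.903
MSB = 1960.413/3 = 653.4710; MSW = 829.903/34 = 24.4089
F = MSB/MSW = 26.7718
df = (3, 34)
p-value (upper-tail) = 0.00000
At α=0.1: p < α → reject H₀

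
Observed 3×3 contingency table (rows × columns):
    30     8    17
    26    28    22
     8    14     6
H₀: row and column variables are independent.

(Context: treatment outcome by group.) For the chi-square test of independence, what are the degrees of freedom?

df = (r−1)(c−1) = (3−1)·(3−1) = 4

degrees of freedom = 4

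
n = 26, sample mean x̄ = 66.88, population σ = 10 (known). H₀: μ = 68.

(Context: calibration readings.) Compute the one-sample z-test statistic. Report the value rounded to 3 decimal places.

test statistic = -0.571

SE = σ/√n = 10/√26 = 1.9612
z = (x̄−μ₀)/SE = (66.88−68)/1.9612 = -0.5711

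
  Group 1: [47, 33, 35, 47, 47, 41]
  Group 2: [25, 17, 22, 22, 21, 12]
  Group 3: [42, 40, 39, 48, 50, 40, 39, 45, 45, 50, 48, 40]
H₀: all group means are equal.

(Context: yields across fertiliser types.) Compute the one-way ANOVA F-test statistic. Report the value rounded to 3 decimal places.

Group means [41.67, 19.83, 43.83], grand mean 37.292
SSB = Σnᵢ(x̄ᵢ−x̄)² = 2457.125; SSW = ΣΣ(x−x̄ᵢ)² = 519.833
MSB = 2457.125/2 = 1228.5625; MSW = 519.833/21 = 24.7540
F = MSB/MSW = 49.6309
df = (2, 21)

test statistic = 49.631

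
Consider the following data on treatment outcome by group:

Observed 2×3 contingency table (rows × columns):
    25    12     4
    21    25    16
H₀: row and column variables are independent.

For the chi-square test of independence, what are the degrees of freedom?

df = (r−1)(c−1) = (2−1)·(3−1) = 2

degrees of freedom = 2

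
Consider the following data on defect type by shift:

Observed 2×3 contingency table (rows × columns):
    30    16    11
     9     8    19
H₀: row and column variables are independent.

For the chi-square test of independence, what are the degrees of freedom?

degrees of freedom = 2

df = (r−1)(c−1) = (2−1)·(3−1) = 2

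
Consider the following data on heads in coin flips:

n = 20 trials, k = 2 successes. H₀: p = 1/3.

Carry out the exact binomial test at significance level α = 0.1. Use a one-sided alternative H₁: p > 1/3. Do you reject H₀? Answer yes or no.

Exact binomial: n=20, k=2, p₀=1/3=0.3333
P(X≥2) from Σ C(n,i)·p₀^i·(1−p₀)^(n−i)
p-value (one-sided, H₁ greater) = 0.99669
At α=0.1: p ≥ α → fail to reject H₀

reject H₀: no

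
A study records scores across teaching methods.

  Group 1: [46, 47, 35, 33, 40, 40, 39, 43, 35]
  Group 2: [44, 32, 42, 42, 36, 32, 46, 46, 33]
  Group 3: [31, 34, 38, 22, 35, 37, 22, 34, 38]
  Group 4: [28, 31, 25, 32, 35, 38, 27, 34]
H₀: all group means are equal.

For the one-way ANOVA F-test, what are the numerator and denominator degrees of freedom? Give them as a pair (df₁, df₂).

k = 4 groups, N = 35 total
df = (k−1, N−k) = (4−1, 35−4) = (3, 31)

degrees of freedom = [3, 31]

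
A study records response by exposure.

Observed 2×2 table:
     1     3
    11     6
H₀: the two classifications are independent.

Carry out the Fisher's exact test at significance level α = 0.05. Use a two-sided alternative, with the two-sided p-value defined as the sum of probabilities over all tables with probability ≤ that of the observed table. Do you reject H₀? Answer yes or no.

Margins: r₁=4, r₂=17, c₁=12, c₂=9, n=21
p_obs = C(4,1)·C(17,11)/C(21,12); sum pmf over tables with pmf ≤ p_obs
p-value (two-sided) = 0.27218
At α=0.05: p ≥ α → fail to reject H₀

reject H₀: no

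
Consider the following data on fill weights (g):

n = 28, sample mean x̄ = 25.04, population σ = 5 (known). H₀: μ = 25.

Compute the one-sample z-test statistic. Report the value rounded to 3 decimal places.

test statistic = 0.042

SE = σ/√n = 5/√28 = 0.9449
z = (x̄−μ₀)/SE = (25.04−25)/0.9449 = 0.0423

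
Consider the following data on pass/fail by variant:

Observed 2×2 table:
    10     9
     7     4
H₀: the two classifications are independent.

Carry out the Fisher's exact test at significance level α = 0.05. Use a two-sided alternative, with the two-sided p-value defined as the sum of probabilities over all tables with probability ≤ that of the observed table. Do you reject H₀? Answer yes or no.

Margins: r₁=19, r₂=11, c₁=17, c₂=13, n=30
p_obs = C(19,10)·C(11,7)/C(30,17); sum pmf over tables with pmf ≤ p_obs
p-value (two-sided) = 0.70843
At α=0.05: p ≥ α → fail to reject H₀

reject H₀: no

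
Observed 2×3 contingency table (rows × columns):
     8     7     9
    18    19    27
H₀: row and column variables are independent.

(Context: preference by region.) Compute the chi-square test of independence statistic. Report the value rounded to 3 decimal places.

Row totals [24, 64], col totals [26, 26, 36], n=88
χ² = (8−7.09)²/7.09 + (7−7.09)²/7.09 + (9−9.82)²/9.82 + (18−18.91)²/18.91 + (19−18.91)²/18.91 + (27−26.18)²/26.18 = 0.2556
df = 2

test statistic = 0.256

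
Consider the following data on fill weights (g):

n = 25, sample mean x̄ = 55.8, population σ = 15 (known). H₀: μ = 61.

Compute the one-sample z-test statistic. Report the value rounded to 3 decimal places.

SE = σ/√n = 15/√25 = 3.0000
z = (x̄−μ₀)/SE = (55.8−61)/3.0000 = -1.7333

test statistic = -1.733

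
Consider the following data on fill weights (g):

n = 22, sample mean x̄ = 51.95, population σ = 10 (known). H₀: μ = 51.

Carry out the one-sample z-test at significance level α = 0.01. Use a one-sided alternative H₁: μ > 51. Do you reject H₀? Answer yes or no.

SE = σ/√n = 10/√22 = 2.1320
z = (x̄−μ₀)/SE = (51.95−51)/2.1320 = 0.4456
p-value (one-sided, H₁ greater) = 0.32795
At α=0.01: p ≥ α → fail to reject H₀

reject H₀: no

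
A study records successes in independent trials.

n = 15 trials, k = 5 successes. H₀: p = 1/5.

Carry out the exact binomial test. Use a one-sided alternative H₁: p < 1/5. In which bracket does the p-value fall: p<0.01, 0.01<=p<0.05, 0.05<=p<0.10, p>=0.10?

Exact binomial: n=15, k=5, p₀=1/5=0.2000
P(X≤5) from Σ C(n,i)·p₀^i·(1−p₀)^(n−i)
p-value (one-sided, H₁ less) = 0.93895
→ bracket: p>=0.10

p-value bracket: p>=0.10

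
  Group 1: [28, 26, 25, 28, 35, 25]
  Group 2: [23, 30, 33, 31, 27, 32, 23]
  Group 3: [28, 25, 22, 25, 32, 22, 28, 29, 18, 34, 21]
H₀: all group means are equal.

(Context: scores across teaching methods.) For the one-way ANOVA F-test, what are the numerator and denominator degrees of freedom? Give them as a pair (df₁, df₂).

k = 3 groups, N = 24 total
df = (k−1, N−k) = (3−1, 24−3) = (2, 21)

degrees of freedom = [2, 21]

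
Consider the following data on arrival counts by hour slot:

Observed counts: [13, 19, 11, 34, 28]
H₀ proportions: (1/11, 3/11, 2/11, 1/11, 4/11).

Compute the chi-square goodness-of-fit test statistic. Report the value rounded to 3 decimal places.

test statistic = 73.287

n = 105; E_i = n·p_i = [9.55, 28.64, 19.09, 9.55, 38.18]
χ² = (13−9.55)²/9.55 + (19−28.64)²/28.64 + (11−19.09)²/19.09 + (34−9.55)²/9.55 + (28−38.18)²/38.18 = 73.2873
df = 4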